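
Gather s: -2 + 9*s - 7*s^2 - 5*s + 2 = -7*s^2 + 4*s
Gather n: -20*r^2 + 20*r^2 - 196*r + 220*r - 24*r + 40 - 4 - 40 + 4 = 0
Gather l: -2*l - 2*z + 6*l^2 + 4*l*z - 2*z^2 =6*l^2 + l*(4*z - 2) - 2*z^2 - 2*z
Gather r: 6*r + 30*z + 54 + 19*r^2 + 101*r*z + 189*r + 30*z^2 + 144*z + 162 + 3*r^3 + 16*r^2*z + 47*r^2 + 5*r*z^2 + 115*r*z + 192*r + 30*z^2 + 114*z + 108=3*r^3 + r^2*(16*z + 66) + r*(5*z^2 + 216*z + 387) + 60*z^2 + 288*z + 324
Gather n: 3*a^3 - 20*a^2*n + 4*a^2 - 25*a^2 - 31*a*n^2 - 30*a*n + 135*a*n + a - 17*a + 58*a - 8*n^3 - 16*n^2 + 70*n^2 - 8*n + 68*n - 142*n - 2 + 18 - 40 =3*a^3 - 21*a^2 + 42*a - 8*n^3 + n^2*(54 - 31*a) + n*(-20*a^2 + 105*a - 82) - 24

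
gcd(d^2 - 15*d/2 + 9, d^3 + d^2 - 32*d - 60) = d - 6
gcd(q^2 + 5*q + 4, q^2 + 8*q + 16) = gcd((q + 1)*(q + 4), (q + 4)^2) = q + 4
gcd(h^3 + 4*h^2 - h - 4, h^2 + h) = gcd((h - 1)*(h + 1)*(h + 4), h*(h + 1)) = h + 1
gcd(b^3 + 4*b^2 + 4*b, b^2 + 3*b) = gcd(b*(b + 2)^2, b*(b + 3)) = b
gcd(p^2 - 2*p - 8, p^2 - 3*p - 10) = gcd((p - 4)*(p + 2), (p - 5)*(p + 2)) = p + 2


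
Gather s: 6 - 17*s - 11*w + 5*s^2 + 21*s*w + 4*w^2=5*s^2 + s*(21*w - 17) + 4*w^2 - 11*w + 6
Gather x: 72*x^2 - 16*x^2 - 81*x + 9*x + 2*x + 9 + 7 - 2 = 56*x^2 - 70*x + 14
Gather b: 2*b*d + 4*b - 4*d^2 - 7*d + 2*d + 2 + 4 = b*(2*d + 4) - 4*d^2 - 5*d + 6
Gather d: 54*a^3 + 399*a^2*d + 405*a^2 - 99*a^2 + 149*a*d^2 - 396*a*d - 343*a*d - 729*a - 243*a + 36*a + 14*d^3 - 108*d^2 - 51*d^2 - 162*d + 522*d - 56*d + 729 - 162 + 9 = 54*a^3 + 306*a^2 - 936*a + 14*d^3 + d^2*(149*a - 159) + d*(399*a^2 - 739*a + 304) + 576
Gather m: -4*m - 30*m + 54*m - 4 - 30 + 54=20*m + 20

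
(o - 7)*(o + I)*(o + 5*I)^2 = o^4 - 7*o^3 + 11*I*o^3 - 35*o^2 - 77*I*o^2 + 245*o - 25*I*o + 175*I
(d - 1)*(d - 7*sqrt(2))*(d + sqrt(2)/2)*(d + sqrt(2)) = d^4 - 11*sqrt(2)*d^3/2 - d^3 - 20*d^2 + 11*sqrt(2)*d^2/2 - 7*sqrt(2)*d + 20*d + 7*sqrt(2)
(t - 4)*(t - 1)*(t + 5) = t^3 - 21*t + 20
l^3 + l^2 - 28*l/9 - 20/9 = (l - 5/3)*(l + 2/3)*(l + 2)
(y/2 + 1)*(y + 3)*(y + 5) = y^3/2 + 5*y^2 + 31*y/2 + 15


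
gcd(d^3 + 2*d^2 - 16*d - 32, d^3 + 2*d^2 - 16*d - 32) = d^3 + 2*d^2 - 16*d - 32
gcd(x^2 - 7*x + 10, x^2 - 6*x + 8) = x - 2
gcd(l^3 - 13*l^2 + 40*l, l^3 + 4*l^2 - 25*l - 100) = l - 5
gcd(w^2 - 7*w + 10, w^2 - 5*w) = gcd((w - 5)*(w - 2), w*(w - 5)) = w - 5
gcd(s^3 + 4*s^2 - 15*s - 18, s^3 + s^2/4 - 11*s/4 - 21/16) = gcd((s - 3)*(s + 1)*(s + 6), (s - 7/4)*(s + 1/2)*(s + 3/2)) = 1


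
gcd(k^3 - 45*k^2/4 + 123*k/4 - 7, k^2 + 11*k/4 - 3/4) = k - 1/4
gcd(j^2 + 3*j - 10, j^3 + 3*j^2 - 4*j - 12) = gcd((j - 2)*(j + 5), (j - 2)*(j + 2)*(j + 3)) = j - 2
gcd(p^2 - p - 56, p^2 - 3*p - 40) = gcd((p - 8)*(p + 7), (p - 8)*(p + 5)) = p - 8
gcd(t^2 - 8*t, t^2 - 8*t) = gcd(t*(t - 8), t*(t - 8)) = t^2 - 8*t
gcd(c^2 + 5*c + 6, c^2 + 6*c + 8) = c + 2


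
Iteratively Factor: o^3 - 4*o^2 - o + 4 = (o - 1)*(o^2 - 3*o - 4) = (o - 1)*(o + 1)*(o - 4)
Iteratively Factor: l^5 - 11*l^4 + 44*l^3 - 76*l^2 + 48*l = (l - 3)*(l^4 - 8*l^3 + 20*l^2 - 16*l) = (l - 3)*(l - 2)*(l^3 - 6*l^2 + 8*l) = l*(l - 3)*(l - 2)*(l^2 - 6*l + 8) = l*(l - 4)*(l - 3)*(l - 2)*(l - 2)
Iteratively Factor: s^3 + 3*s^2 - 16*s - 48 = (s + 4)*(s^2 - s - 12) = (s + 3)*(s + 4)*(s - 4)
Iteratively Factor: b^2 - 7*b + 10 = (b - 5)*(b - 2)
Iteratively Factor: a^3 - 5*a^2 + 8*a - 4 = (a - 1)*(a^2 - 4*a + 4) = (a - 2)*(a - 1)*(a - 2)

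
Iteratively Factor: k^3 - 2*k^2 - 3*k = (k + 1)*(k^2 - 3*k) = (k - 3)*(k + 1)*(k)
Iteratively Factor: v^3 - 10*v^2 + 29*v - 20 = (v - 4)*(v^2 - 6*v + 5) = (v - 5)*(v - 4)*(v - 1)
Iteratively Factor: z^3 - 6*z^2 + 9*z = (z - 3)*(z^2 - 3*z) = z*(z - 3)*(z - 3)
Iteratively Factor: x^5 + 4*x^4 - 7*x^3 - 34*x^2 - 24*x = (x + 4)*(x^4 - 7*x^2 - 6*x) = (x + 2)*(x + 4)*(x^3 - 2*x^2 - 3*x) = x*(x + 2)*(x + 4)*(x^2 - 2*x - 3) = x*(x + 1)*(x + 2)*(x + 4)*(x - 3)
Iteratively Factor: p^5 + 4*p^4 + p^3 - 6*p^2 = (p)*(p^4 + 4*p^3 + p^2 - 6*p) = p*(p + 2)*(p^3 + 2*p^2 - 3*p) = p*(p - 1)*(p + 2)*(p^2 + 3*p) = p^2*(p - 1)*(p + 2)*(p + 3)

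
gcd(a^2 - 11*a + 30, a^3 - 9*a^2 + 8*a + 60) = a^2 - 11*a + 30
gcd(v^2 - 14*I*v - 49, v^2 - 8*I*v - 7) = v - 7*I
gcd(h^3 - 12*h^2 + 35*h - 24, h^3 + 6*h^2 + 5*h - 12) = h - 1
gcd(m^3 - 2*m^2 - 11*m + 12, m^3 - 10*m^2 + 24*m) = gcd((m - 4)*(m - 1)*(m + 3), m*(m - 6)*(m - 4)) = m - 4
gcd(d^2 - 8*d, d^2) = d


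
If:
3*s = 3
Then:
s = 1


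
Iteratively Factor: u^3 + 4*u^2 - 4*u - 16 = (u + 4)*(u^2 - 4) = (u - 2)*(u + 4)*(u + 2)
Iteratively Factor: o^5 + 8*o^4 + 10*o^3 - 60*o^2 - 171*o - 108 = (o + 3)*(o^4 + 5*o^3 - 5*o^2 - 45*o - 36) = (o - 3)*(o + 3)*(o^3 + 8*o^2 + 19*o + 12) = (o - 3)*(o + 3)*(o + 4)*(o^2 + 4*o + 3) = (o - 3)*(o + 3)^2*(o + 4)*(o + 1)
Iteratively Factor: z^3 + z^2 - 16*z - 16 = (z + 1)*(z^2 - 16) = (z - 4)*(z + 1)*(z + 4)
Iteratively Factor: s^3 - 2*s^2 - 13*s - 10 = (s - 5)*(s^2 + 3*s + 2) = (s - 5)*(s + 1)*(s + 2)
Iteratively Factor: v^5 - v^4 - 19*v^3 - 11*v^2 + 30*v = (v - 1)*(v^4 - 19*v^2 - 30*v) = v*(v - 1)*(v^3 - 19*v - 30) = v*(v - 1)*(v + 3)*(v^2 - 3*v - 10) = v*(v - 1)*(v + 2)*(v + 3)*(v - 5)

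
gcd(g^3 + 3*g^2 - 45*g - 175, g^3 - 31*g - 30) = g + 5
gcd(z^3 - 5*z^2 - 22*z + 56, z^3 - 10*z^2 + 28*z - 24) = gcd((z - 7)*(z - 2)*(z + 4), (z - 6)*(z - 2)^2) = z - 2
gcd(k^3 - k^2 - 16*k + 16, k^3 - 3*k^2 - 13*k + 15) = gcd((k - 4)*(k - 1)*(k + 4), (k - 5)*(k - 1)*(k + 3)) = k - 1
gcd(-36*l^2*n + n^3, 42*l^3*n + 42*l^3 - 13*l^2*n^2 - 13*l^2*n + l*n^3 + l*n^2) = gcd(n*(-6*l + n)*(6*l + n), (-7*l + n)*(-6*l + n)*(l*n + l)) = 6*l - n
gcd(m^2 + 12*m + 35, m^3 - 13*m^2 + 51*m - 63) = 1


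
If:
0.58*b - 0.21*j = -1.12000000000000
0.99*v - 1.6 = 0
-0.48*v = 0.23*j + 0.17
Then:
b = -3.42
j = -4.11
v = 1.62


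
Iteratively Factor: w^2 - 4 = (w + 2)*(w - 2)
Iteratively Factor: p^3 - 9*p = (p + 3)*(p^2 - 3*p) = p*(p + 3)*(p - 3)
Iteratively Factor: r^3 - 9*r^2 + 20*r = (r - 4)*(r^2 - 5*r) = r*(r - 4)*(r - 5)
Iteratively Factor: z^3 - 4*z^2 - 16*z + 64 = (z - 4)*(z^2 - 16) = (z - 4)*(z + 4)*(z - 4)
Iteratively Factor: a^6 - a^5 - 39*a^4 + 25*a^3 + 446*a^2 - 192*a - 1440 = (a - 3)*(a^5 + 2*a^4 - 33*a^3 - 74*a^2 + 224*a + 480) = (a - 3)^2*(a^4 + 5*a^3 - 18*a^2 - 128*a - 160) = (a - 3)^2*(a + 4)*(a^3 + a^2 - 22*a - 40) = (a - 3)^2*(a + 4)^2*(a^2 - 3*a - 10) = (a - 3)^2*(a + 2)*(a + 4)^2*(a - 5)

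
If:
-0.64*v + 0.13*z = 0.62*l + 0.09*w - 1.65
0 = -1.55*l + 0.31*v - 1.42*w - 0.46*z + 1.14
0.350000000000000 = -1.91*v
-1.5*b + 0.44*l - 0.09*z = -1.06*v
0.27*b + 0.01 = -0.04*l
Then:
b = 0.29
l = -2.24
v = -0.18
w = 9.04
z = -18.01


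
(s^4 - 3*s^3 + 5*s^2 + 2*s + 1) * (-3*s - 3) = -3*s^5 + 6*s^4 - 6*s^3 - 21*s^2 - 9*s - 3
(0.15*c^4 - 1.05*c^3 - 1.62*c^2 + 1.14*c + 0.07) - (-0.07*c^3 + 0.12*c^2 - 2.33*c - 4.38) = 0.15*c^4 - 0.98*c^3 - 1.74*c^2 + 3.47*c + 4.45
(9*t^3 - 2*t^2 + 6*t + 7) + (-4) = 9*t^3 - 2*t^2 + 6*t + 3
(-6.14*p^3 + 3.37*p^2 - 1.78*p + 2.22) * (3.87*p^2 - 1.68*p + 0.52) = -23.7618*p^5 + 23.3571*p^4 - 15.743*p^3 + 13.3342*p^2 - 4.6552*p + 1.1544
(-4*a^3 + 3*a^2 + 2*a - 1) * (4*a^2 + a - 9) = -16*a^5 + 8*a^4 + 47*a^3 - 29*a^2 - 19*a + 9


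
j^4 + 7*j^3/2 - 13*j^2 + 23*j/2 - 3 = (j - 1)^2*(j - 1/2)*(j + 6)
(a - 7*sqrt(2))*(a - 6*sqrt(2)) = a^2 - 13*sqrt(2)*a + 84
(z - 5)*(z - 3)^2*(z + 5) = z^4 - 6*z^3 - 16*z^2 + 150*z - 225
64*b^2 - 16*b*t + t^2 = (-8*b + t)^2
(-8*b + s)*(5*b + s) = -40*b^2 - 3*b*s + s^2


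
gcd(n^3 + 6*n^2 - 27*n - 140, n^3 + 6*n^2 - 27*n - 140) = n^3 + 6*n^2 - 27*n - 140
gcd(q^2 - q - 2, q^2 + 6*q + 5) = q + 1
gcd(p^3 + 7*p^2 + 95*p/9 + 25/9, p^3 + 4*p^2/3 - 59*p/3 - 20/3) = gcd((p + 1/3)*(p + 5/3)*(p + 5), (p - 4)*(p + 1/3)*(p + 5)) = p^2 + 16*p/3 + 5/3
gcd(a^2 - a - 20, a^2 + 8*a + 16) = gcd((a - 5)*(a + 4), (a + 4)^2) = a + 4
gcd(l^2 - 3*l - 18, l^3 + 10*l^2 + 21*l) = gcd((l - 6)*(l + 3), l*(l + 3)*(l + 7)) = l + 3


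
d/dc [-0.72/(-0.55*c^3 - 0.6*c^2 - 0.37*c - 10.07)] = (-1.188*c^2 - 0.864*c - 0.2664)/(0.55*c^3 + 0.6*c^2 + 0.37*c + 10.07)^2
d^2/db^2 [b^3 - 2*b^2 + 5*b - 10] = 6*b - 4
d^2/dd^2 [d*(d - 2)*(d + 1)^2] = 12*d^2 - 6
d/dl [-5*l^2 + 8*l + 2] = 8 - 10*l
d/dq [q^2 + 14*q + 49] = 2*q + 14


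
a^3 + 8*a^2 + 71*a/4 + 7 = (a + 1/2)*(a + 7/2)*(a + 4)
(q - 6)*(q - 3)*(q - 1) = q^3 - 10*q^2 + 27*q - 18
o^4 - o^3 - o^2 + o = o*(o - 1)^2*(o + 1)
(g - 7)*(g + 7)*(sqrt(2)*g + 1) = sqrt(2)*g^3 + g^2 - 49*sqrt(2)*g - 49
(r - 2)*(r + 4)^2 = r^3 + 6*r^2 - 32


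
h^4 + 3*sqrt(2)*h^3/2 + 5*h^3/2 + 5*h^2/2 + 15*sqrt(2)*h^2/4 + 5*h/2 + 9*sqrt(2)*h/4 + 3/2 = (h + 3/2)*(h + sqrt(2))*(sqrt(2)*h/2 + 1/2)*(sqrt(2)*h + sqrt(2))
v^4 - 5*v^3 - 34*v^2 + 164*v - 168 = (v - 7)*(v - 2)^2*(v + 6)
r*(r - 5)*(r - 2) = r^3 - 7*r^2 + 10*r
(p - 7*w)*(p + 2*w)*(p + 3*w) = p^3 - 2*p^2*w - 29*p*w^2 - 42*w^3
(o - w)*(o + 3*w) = o^2 + 2*o*w - 3*w^2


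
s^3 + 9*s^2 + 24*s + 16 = (s + 1)*(s + 4)^2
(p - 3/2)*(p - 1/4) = p^2 - 7*p/4 + 3/8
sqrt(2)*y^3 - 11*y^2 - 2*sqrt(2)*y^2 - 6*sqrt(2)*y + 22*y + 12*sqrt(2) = (y - 2)*(y - 6*sqrt(2))*(sqrt(2)*y + 1)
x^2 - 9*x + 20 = (x - 5)*(x - 4)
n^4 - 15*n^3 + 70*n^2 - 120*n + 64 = (n - 8)*(n - 4)*(n - 2)*(n - 1)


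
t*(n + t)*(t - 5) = n*t^2 - 5*n*t + t^3 - 5*t^2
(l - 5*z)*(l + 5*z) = l^2 - 25*z^2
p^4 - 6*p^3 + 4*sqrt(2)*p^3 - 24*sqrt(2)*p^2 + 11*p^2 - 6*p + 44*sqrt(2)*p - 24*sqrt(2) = (p - 3)*(p - 2)*(p - 1)*(p + 4*sqrt(2))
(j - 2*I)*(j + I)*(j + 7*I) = j^3 + 6*I*j^2 + 9*j + 14*I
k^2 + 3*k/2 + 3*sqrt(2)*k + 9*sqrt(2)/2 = (k + 3/2)*(k + 3*sqrt(2))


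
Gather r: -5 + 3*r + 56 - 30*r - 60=-27*r - 9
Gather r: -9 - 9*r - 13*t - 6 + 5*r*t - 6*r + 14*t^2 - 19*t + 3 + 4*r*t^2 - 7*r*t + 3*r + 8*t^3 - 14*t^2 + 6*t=r*(4*t^2 - 2*t - 12) + 8*t^3 - 26*t - 12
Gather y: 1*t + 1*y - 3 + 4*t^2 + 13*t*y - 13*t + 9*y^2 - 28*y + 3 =4*t^2 - 12*t + 9*y^2 + y*(13*t - 27)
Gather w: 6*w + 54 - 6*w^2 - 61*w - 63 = -6*w^2 - 55*w - 9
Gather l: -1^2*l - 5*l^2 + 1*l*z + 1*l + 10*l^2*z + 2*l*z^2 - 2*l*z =l^2*(10*z - 5) + l*(2*z^2 - z)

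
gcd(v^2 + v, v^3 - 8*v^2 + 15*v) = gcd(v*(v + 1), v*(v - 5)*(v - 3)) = v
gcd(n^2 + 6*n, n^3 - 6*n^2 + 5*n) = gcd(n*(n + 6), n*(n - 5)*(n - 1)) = n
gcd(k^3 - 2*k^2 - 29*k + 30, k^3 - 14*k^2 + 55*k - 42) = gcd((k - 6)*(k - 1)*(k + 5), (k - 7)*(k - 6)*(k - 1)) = k^2 - 7*k + 6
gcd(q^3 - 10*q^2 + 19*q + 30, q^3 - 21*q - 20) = q^2 - 4*q - 5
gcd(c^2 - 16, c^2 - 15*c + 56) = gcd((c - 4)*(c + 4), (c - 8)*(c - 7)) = 1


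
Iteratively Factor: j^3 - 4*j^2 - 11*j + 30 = (j - 2)*(j^2 - 2*j - 15) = (j - 2)*(j + 3)*(j - 5)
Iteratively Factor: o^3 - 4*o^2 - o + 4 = (o + 1)*(o^2 - 5*o + 4) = (o - 1)*(o + 1)*(o - 4)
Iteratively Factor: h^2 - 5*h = (h - 5)*(h)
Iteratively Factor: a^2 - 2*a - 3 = (a - 3)*(a + 1)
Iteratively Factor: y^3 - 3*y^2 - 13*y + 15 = (y - 1)*(y^2 - 2*y - 15) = (y - 1)*(y + 3)*(y - 5)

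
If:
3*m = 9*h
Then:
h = m/3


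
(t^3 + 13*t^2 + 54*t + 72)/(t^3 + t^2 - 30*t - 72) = (t + 6)/(t - 6)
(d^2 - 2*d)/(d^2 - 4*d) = (d - 2)/(d - 4)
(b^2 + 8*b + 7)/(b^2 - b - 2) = (b + 7)/(b - 2)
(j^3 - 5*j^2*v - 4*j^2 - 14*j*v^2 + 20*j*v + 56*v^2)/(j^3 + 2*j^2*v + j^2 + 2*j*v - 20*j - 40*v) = (j - 7*v)/(j + 5)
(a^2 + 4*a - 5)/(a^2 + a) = (a^2 + 4*a - 5)/(a*(a + 1))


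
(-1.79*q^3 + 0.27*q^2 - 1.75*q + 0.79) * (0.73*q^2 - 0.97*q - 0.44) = -1.3067*q^5 + 1.9334*q^4 - 0.7518*q^3 + 2.1554*q^2 + 0.00370000000000004*q - 0.3476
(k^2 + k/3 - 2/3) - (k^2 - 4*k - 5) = 13*k/3 + 13/3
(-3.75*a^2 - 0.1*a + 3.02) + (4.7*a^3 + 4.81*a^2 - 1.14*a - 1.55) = 4.7*a^3 + 1.06*a^2 - 1.24*a + 1.47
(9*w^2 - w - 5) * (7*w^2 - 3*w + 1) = 63*w^4 - 34*w^3 - 23*w^2 + 14*w - 5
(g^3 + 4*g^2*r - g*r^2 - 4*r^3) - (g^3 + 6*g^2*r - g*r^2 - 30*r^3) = -2*g^2*r + 26*r^3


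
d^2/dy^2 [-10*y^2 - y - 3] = -20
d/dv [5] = 0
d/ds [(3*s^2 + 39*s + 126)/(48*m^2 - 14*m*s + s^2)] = 3*(2*(7*m - s)*(s^2 + 13*s + 42) + (2*s + 13)*(48*m^2 - 14*m*s + s^2))/(48*m^2 - 14*m*s + s^2)^2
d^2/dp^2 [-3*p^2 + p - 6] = -6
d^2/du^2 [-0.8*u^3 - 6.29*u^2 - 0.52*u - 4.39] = -4.8*u - 12.58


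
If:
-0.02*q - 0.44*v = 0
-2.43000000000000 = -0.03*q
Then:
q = 81.00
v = -3.68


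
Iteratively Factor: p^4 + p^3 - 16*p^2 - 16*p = (p + 4)*(p^3 - 3*p^2 - 4*p) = (p - 4)*(p + 4)*(p^2 + p) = p*(p - 4)*(p + 4)*(p + 1)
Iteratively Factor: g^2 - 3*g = (g - 3)*(g)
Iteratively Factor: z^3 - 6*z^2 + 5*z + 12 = (z - 3)*(z^2 - 3*z - 4) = (z - 3)*(z + 1)*(z - 4)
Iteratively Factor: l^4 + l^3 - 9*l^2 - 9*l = (l)*(l^3 + l^2 - 9*l - 9) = l*(l + 1)*(l^2 - 9) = l*(l + 1)*(l + 3)*(l - 3)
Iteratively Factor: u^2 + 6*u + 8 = (u + 2)*(u + 4)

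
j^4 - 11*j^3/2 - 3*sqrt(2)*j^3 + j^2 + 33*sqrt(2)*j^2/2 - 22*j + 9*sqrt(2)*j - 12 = (j - 6)*(j + 1/2)*(j - 2*sqrt(2))*(j - sqrt(2))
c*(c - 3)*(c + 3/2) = c^3 - 3*c^2/2 - 9*c/2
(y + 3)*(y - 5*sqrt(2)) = y^2 - 5*sqrt(2)*y + 3*y - 15*sqrt(2)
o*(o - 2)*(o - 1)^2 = o^4 - 4*o^3 + 5*o^2 - 2*o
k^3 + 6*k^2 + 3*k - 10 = (k - 1)*(k + 2)*(k + 5)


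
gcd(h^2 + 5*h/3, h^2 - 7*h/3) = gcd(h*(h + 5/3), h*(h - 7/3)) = h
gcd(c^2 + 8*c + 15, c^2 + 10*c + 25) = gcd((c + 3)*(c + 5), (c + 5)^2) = c + 5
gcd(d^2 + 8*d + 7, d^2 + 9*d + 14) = d + 7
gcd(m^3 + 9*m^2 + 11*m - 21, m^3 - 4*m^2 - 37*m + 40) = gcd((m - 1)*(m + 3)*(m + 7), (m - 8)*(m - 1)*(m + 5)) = m - 1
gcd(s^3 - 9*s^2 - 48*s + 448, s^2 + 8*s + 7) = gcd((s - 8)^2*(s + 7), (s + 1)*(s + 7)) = s + 7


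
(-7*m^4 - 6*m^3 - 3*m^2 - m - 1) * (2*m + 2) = -14*m^5 - 26*m^4 - 18*m^3 - 8*m^2 - 4*m - 2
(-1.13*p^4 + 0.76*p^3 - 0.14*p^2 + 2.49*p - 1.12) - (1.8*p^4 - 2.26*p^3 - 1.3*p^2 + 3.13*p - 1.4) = -2.93*p^4 + 3.02*p^3 + 1.16*p^2 - 0.64*p + 0.28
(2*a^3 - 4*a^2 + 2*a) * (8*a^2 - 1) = 16*a^5 - 32*a^4 + 14*a^3 + 4*a^2 - 2*a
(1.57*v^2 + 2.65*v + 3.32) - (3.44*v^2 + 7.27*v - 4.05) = -1.87*v^2 - 4.62*v + 7.37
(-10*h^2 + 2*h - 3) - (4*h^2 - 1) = -14*h^2 + 2*h - 2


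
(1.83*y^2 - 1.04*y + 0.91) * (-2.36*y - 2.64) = -4.3188*y^3 - 2.3768*y^2 + 0.598*y - 2.4024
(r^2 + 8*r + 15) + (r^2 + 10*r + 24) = 2*r^2 + 18*r + 39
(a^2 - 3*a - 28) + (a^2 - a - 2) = 2*a^2 - 4*a - 30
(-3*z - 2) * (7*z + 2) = -21*z^2 - 20*z - 4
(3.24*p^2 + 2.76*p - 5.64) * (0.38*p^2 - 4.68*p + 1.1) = 1.2312*p^4 - 14.1144*p^3 - 11.496*p^2 + 29.4312*p - 6.204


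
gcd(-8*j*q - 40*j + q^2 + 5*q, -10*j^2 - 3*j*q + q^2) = 1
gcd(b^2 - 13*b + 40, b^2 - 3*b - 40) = b - 8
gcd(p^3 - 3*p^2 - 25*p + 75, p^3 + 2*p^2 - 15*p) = p^2 + 2*p - 15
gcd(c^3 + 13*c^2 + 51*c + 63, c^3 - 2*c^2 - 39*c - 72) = c^2 + 6*c + 9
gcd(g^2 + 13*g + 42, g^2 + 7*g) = g + 7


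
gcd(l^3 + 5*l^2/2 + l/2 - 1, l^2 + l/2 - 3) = l + 2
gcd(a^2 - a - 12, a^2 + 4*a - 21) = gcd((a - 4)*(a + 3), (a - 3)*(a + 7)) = 1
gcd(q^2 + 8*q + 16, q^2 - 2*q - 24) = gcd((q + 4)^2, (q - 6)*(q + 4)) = q + 4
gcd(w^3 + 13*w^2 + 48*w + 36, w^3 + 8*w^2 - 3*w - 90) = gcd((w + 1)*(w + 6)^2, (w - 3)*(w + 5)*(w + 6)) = w + 6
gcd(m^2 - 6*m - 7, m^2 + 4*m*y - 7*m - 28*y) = m - 7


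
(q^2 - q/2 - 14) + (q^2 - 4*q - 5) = 2*q^2 - 9*q/2 - 19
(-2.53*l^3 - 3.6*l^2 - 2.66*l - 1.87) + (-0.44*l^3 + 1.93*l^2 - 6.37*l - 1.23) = -2.97*l^3 - 1.67*l^2 - 9.03*l - 3.1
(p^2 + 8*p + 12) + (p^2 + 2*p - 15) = 2*p^2 + 10*p - 3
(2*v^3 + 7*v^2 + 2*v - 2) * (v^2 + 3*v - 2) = 2*v^5 + 13*v^4 + 19*v^3 - 10*v^2 - 10*v + 4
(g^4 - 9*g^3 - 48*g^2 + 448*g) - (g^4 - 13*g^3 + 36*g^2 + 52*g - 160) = 4*g^3 - 84*g^2 + 396*g + 160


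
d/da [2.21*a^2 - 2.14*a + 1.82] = 4.42*a - 2.14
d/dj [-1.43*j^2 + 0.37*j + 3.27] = 0.37 - 2.86*j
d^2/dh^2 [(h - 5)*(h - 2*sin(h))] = 2*(h - 5)*sin(h) - 4*cos(h) + 2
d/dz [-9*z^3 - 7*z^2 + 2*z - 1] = -27*z^2 - 14*z + 2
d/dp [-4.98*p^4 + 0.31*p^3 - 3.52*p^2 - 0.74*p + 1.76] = -19.92*p^3 + 0.93*p^2 - 7.04*p - 0.74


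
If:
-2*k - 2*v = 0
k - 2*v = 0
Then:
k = 0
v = 0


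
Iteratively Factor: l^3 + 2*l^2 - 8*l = (l + 4)*(l^2 - 2*l) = l*(l + 4)*(l - 2)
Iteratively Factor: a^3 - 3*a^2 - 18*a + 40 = (a + 4)*(a^2 - 7*a + 10) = (a - 2)*(a + 4)*(a - 5)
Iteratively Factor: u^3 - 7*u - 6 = (u + 1)*(u^2 - u - 6) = (u - 3)*(u + 1)*(u + 2)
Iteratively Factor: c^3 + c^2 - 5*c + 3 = (c - 1)*(c^2 + 2*c - 3) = (c - 1)^2*(c + 3)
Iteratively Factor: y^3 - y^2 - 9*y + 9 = (y - 3)*(y^2 + 2*y - 3) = (y - 3)*(y - 1)*(y + 3)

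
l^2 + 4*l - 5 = (l - 1)*(l + 5)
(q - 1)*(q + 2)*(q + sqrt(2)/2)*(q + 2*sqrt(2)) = q^4 + q^3 + 5*sqrt(2)*q^3/2 + 5*sqrt(2)*q^2/2 - 5*sqrt(2)*q + 2*q - 4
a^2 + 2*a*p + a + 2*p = (a + 1)*(a + 2*p)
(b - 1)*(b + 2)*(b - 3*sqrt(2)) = b^3 - 3*sqrt(2)*b^2 + b^2 - 3*sqrt(2)*b - 2*b + 6*sqrt(2)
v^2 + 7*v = v*(v + 7)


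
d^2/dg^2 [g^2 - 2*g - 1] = 2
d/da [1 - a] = -1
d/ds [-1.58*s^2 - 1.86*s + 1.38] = -3.16*s - 1.86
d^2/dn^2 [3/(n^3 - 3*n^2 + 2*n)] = 6*(3*n*(1 - n)*(n^2 - 3*n + 2) + (3*n^2 - 6*n + 2)^2)/(n^3*(n^2 - 3*n + 2)^3)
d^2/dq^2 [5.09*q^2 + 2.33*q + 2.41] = 10.1800000000000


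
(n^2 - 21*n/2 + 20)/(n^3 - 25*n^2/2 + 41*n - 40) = 1/(n - 2)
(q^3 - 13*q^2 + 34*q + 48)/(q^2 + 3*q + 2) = (q^2 - 14*q + 48)/(q + 2)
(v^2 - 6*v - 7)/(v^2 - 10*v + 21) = (v + 1)/(v - 3)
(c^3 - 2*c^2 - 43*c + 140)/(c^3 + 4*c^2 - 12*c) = (c^3 - 2*c^2 - 43*c + 140)/(c*(c^2 + 4*c - 12))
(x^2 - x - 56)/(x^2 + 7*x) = (x - 8)/x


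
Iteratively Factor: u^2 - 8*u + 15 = (u - 5)*(u - 3)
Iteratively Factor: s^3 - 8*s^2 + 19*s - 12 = (s - 3)*(s^2 - 5*s + 4) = (s - 4)*(s - 3)*(s - 1)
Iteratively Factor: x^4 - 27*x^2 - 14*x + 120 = (x + 3)*(x^3 - 3*x^2 - 18*x + 40) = (x - 2)*(x + 3)*(x^2 - x - 20) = (x - 2)*(x + 3)*(x + 4)*(x - 5)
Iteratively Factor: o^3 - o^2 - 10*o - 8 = (o + 1)*(o^2 - 2*o - 8) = (o - 4)*(o + 1)*(o + 2)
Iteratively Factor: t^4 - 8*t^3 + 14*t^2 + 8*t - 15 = (t + 1)*(t^3 - 9*t^2 + 23*t - 15) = (t - 1)*(t + 1)*(t^2 - 8*t + 15) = (t - 5)*(t - 1)*(t + 1)*(t - 3)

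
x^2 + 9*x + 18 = (x + 3)*(x + 6)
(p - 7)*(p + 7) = p^2 - 49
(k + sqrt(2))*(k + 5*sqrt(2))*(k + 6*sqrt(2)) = k^3 + 12*sqrt(2)*k^2 + 82*k + 60*sqrt(2)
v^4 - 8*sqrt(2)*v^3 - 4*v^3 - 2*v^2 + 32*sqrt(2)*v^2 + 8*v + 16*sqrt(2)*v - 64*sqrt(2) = (v - 4)*(v - 8*sqrt(2))*(v - sqrt(2))*(v + sqrt(2))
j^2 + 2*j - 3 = (j - 1)*(j + 3)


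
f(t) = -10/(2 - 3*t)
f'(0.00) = -7.50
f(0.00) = -5.00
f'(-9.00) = -0.04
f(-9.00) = -0.34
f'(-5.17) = -0.10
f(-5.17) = -0.57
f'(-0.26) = -3.88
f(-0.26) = -3.60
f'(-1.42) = -0.77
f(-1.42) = -1.60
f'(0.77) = -312.17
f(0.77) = 32.26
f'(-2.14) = -0.42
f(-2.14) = -1.19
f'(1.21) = -11.29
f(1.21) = 6.13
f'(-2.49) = -0.33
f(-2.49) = -1.06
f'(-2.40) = -0.35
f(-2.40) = -1.09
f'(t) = -30/(2 - 3*t)^2 = -30/(3*t - 2)^2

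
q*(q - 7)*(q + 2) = q^3 - 5*q^2 - 14*q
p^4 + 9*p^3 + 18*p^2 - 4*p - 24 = (p - 1)*(p + 2)^2*(p + 6)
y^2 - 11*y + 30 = (y - 6)*(y - 5)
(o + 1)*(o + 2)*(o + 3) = o^3 + 6*o^2 + 11*o + 6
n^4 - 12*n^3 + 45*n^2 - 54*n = n*(n - 6)*(n - 3)^2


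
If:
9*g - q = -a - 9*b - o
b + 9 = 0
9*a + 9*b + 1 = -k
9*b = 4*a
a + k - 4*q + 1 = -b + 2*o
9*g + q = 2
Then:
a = -81/4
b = -9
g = -13/48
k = 1049/4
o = 865/8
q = 71/16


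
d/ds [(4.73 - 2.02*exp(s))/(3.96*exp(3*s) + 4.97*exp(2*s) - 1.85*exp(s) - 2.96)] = (15.9984*exp(3*s) - 46.153*exp(2*s) - 47.0162*exp(s) + 14.7297)*exp(s)/(15.6816*exp(6*s) + 39.3624*exp(5*s) + 10.0489*exp(4*s) - 41.8322*exp(3*s) - 25.9999*exp(2*s) + 10.952*exp(s) + 8.7616)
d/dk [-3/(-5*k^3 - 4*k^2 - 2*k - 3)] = 3*(-15*k^2 - 8*k - 2)/(5*k^3 + 4*k^2 + 2*k + 3)^2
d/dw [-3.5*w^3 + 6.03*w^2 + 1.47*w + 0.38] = -10.5*w^2 + 12.06*w + 1.47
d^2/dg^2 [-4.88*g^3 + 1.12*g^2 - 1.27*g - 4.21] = 2.24 - 29.28*g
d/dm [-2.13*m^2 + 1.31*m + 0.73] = 1.31 - 4.26*m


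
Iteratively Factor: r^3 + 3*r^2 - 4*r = (r - 1)*(r^2 + 4*r) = (r - 1)*(r + 4)*(r)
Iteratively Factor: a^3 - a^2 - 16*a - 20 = (a - 5)*(a^2 + 4*a + 4) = (a - 5)*(a + 2)*(a + 2)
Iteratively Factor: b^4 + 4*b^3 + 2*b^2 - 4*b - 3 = (b + 1)*(b^3 + 3*b^2 - b - 3) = (b + 1)^2*(b^2 + 2*b - 3) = (b + 1)^2*(b + 3)*(b - 1)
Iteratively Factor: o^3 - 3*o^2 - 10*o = (o + 2)*(o^2 - 5*o) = o*(o + 2)*(o - 5)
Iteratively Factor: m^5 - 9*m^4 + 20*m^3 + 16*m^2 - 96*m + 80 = (m - 2)*(m^4 - 7*m^3 + 6*m^2 + 28*m - 40) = (m - 2)*(m + 2)*(m^3 - 9*m^2 + 24*m - 20) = (m - 5)*(m - 2)*(m + 2)*(m^2 - 4*m + 4) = (m - 5)*(m - 2)^2*(m + 2)*(m - 2)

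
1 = 1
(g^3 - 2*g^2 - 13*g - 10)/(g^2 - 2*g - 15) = (g^2 + 3*g + 2)/(g + 3)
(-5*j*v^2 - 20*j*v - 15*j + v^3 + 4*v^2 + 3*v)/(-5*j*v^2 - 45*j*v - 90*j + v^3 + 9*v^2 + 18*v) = (v + 1)/(v + 6)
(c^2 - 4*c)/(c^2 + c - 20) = c/(c + 5)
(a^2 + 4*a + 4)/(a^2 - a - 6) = (a + 2)/(a - 3)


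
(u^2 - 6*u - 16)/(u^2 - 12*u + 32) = (u + 2)/(u - 4)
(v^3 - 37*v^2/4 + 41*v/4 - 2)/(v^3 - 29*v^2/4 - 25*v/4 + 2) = (v - 1)/(v + 1)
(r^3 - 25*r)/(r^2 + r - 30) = r*(r + 5)/(r + 6)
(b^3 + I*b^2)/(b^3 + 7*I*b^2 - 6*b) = b/(b + 6*I)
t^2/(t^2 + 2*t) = t/(t + 2)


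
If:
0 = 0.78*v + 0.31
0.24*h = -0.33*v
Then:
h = 0.55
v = -0.40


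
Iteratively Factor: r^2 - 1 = (r + 1)*(r - 1)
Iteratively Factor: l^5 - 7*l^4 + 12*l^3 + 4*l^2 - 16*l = (l - 4)*(l^4 - 3*l^3 + 4*l) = l*(l - 4)*(l^3 - 3*l^2 + 4) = l*(l - 4)*(l - 2)*(l^2 - l - 2) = l*(l - 4)*(l - 2)^2*(l + 1)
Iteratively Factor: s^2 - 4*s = (s)*(s - 4)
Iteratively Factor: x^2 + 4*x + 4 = (x + 2)*(x + 2)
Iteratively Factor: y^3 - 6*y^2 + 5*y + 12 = (y - 3)*(y^2 - 3*y - 4) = (y - 4)*(y - 3)*(y + 1)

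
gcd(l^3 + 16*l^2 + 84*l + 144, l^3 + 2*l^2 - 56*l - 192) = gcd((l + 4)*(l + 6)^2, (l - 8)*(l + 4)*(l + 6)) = l^2 + 10*l + 24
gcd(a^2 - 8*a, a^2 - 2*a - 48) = a - 8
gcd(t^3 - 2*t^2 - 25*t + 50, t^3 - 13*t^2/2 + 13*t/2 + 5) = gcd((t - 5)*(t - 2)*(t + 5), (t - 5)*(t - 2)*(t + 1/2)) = t^2 - 7*t + 10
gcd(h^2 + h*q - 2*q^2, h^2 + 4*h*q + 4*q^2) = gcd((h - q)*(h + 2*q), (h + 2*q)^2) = h + 2*q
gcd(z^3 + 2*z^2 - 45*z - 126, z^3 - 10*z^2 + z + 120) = z + 3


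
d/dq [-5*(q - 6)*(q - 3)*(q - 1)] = -15*q^2 + 100*q - 135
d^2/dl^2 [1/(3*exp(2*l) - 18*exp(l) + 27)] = (4*exp(l)/3 + 2)*exp(l)/(exp(4*l) - 12*exp(3*l) + 54*exp(2*l) - 108*exp(l) + 81)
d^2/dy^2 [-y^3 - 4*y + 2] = -6*y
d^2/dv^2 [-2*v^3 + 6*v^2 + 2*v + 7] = 12 - 12*v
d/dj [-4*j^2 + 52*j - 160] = 52 - 8*j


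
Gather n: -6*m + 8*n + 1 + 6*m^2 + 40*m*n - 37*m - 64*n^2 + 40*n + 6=6*m^2 - 43*m - 64*n^2 + n*(40*m + 48) + 7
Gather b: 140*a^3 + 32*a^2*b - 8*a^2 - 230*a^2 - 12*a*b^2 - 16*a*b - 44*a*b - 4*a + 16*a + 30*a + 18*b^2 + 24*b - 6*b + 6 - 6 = 140*a^3 - 238*a^2 + 42*a + b^2*(18 - 12*a) + b*(32*a^2 - 60*a + 18)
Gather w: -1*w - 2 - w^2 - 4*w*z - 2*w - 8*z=-w^2 + w*(-4*z - 3) - 8*z - 2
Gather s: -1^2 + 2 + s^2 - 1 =s^2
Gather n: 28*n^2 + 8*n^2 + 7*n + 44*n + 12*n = 36*n^2 + 63*n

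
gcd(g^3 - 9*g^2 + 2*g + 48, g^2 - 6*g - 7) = 1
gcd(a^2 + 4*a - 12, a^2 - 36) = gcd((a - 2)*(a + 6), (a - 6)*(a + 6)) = a + 6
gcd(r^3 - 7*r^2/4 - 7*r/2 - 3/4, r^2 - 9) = r - 3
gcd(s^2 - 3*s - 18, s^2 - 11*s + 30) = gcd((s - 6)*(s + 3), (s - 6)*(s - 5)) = s - 6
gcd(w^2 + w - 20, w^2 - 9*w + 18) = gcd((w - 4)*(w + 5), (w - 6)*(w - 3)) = 1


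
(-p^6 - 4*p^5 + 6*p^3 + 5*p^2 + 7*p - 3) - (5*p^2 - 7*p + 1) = -p^6 - 4*p^5 + 6*p^3 + 14*p - 4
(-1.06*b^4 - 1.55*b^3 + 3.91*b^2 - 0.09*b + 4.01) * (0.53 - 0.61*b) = 0.6466*b^5 + 0.3837*b^4 - 3.2066*b^3 + 2.1272*b^2 - 2.4938*b + 2.1253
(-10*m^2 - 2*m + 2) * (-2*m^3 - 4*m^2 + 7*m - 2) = 20*m^5 + 44*m^4 - 66*m^3 - 2*m^2 + 18*m - 4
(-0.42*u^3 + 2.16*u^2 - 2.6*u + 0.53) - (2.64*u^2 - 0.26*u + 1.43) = -0.42*u^3 - 0.48*u^2 - 2.34*u - 0.9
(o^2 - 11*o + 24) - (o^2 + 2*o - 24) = 48 - 13*o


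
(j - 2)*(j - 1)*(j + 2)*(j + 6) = j^4 + 5*j^3 - 10*j^2 - 20*j + 24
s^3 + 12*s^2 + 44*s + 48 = (s + 2)*(s + 4)*(s + 6)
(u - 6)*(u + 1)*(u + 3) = u^3 - 2*u^2 - 21*u - 18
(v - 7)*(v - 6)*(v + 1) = v^3 - 12*v^2 + 29*v + 42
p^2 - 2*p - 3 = (p - 3)*(p + 1)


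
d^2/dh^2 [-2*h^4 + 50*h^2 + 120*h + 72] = 100 - 24*h^2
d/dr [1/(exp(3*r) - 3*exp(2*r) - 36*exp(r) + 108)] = 3*(-exp(2*r) + 2*exp(r) + 12)*exp(r)/(exp(3*r) - 3*exp(2*r) - 36*exp(r) + 108)^2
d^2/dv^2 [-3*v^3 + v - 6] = -18*v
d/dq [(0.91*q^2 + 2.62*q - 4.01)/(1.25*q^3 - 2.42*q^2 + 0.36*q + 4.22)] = (-1.1375*q^4 - 6.55*q^3 + 21.7055*q^2 - 11.728*q + 12.5)/(1.5625*q^6 - 6.05*q^5 + 6.7564*q^4 + 8.8076*q^3 - 20.2952*q^2 + 3.0384*q + 17.8084)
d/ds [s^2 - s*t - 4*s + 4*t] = 2*s - t - 4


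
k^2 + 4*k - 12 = (k - 2)*(k + 6)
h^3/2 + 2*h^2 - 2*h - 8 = (h/2 + 1)*(h - 2)*(h + 4)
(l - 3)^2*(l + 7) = l^3 + l^2 - 33*l + 63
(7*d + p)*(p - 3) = 7*d*p - 21*d + p^2 - 3*p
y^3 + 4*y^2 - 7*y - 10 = (y - 2)*(y + 1)*(y + 5)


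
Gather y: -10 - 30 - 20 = -60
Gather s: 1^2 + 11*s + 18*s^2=18*s^2 + 11*s + 1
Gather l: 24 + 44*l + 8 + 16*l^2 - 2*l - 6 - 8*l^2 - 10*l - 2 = 8*l^2 + 32*l + 24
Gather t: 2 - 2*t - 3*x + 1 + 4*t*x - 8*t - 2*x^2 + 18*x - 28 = t*(4*x - 10) - 2*x^2 + 15*x - 25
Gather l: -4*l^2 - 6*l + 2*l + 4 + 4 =-4*l^2 - 4*l + 8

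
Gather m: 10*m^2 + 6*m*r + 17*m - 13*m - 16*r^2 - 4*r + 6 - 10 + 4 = 10*m^2 + m*(6*r + 4) - 16*r^2 - 4*r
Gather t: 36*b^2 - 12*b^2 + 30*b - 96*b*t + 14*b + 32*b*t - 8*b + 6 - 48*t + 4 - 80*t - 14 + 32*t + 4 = 24*b^2 + 36*b + t*(-64*b - 96)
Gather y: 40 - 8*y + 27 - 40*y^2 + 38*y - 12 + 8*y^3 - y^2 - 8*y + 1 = 8*y^3 - 41*y^2 + 22*y + 56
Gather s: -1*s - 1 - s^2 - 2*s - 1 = -s^2 - 3*s - 2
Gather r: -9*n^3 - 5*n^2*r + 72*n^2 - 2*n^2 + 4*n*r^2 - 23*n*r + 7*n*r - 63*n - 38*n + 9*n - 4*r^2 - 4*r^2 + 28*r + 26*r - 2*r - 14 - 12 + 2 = -9*n^3 + 70*n^2 - 92*n + r^2*(4*n - 8) + r*(-5*n^2 - 16*n + 52) - 24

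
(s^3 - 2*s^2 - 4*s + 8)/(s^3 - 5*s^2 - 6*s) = (-s^3 + 2*s^2 + 4*s - 8)/(s*(-s^2 + 5*s + 6))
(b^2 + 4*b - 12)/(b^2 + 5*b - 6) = (b - 2)/(b - 1)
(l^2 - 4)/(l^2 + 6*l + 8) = (l - 2)/(l + 4)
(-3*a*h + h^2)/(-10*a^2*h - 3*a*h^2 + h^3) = (3*a - h)/(10*a^2 + 3*a*h - h^2)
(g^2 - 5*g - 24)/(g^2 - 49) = (g^2 - 5*g - 24)/(g^2 - 49)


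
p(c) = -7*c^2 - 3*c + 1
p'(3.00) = -45.00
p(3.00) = -71.00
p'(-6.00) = 81.00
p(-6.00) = -233.00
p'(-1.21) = 13.94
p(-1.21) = -5.62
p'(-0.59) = 5.26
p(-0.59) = 0.33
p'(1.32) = -21.48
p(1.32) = -15.16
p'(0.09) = -4.26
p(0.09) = 0.67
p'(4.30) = -63.20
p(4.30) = -141.33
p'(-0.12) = -1.32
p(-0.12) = 1.26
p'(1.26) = -20.64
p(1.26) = -13.89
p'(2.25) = -34.50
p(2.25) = -41.19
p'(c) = -14*c - 3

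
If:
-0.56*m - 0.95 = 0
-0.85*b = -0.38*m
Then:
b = -0.76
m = -1.70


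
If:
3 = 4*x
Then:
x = 3/4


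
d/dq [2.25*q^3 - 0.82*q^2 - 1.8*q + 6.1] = 6.75*q^2 - 1.64*q - 1.8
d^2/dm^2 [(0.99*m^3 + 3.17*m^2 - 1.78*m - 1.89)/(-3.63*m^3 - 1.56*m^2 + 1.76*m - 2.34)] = (-72.329202*m^6 + 102.77982*m^5 + 338.726916*m^4 + 563.310852*m^3 - 132.394176*m^2 - 198.970668*m - 22.143384)/(47.832147*m^9 + 61.667892*m^8 - 43.072128*m^7 + 36.499086*m^6 + 100.389168*m^5 - 58.118112*m^4 + 15.629284*m^3 + 47.37096*m^2 - 28.911168*m + 12.812904)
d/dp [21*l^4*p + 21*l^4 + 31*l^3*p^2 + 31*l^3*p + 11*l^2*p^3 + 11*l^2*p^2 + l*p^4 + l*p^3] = l*(21*l^3 + 62*l^2*p + 31*l^2 + 33*l*p^2 + 22*l*p + 4*p^3 + 3*p^2)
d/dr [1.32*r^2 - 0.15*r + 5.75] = 2.64*r - 0.15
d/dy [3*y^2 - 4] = 6*y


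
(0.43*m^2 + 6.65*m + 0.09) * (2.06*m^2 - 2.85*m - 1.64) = 0.8858*m^4 + 12.4735*m^3 - 19.4723*m^2 - 11.1625*m - 0.1476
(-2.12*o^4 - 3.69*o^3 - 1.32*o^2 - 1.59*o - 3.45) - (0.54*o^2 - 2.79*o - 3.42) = -2.12*o^4 - 3.69*o^3 - 1.86*o^2 + 1.2*o - 0.0300000000000002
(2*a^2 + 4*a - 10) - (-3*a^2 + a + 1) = 5*a^2 + 3*a - 11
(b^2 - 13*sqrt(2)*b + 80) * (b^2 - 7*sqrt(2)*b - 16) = b^4 - 20*sqrt(2)*b^3 + 246*b^2 - 352*sqrt(2)*b - 1280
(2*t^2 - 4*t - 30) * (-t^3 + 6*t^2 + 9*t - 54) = -2*t^5 + 16*t^4 + 24*t^3 - 324*t^2 - 54*t + 1620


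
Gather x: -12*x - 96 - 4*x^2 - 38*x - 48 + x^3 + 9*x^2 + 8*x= x^3 + 5*x^2 - 42*x - 144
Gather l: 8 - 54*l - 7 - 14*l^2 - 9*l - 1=-14*l^2 - 63*l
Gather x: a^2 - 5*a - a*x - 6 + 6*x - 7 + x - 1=a^2 - 5*a + x*(7 - a) - 14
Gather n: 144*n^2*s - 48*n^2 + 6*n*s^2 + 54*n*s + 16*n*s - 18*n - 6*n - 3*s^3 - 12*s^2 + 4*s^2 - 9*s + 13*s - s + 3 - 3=n^2*(144*s - 48) + n*(6*s^2 + 70*s - 24) - 3*s^3 - 8*s^2 + 3*s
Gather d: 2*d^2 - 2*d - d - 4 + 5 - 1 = 2*d^2 - 3*d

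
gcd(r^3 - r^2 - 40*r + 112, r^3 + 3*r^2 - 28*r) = r^2 + 3*r - 28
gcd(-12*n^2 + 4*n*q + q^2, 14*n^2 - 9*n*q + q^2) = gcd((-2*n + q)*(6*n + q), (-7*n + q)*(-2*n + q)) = -2*n + q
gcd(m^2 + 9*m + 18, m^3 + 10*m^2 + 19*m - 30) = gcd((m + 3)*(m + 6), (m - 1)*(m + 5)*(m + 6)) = m + 6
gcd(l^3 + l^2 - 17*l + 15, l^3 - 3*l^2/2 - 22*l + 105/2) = l^2 + 2*l - 15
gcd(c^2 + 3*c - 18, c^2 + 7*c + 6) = c + 6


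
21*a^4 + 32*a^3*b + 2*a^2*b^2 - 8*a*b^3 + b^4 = (-7*a + b)*(-3*a + b)*(a + b)^2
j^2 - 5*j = j*(j - 5)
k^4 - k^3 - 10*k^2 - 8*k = k*(k - 4)*(k + 1)*(k + 2)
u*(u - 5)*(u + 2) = u^3 - 3*u^2 - 10*u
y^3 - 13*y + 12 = (y - 3)*(y - 1)*(y + 4)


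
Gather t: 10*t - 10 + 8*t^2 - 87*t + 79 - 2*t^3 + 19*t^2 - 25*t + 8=-2*t^3 + 27*t^2 - 102*t + 77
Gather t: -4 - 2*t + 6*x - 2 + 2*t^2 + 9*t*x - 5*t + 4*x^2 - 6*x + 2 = 2*t^2 + t*(9*x - 7) + 4*x^2 - 4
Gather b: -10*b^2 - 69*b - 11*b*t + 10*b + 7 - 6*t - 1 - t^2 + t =-10*b^2 + b*(-11*t - 59) - t^2 - 5*t + 6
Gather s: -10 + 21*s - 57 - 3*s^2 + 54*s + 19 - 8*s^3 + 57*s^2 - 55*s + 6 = -8*s^3 + 54*s^2 + 20*s - 42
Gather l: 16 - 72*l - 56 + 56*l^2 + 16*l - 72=56*l^2 - 56*l - 112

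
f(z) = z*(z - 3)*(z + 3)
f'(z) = z*(z - 3) + z*(z + 3) + (z - 3)*(z + 3)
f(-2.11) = 9.60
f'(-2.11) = 4.36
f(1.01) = -8.06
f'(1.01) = -5.94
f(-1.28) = 9.42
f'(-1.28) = -4.08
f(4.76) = 65.01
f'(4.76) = 58.97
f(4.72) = 62.67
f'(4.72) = 57.84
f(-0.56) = 4.86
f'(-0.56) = -8.06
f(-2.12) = 9.55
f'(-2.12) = 4.48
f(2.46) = -7.25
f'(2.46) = 9.15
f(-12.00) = -1620.00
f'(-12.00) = 423.00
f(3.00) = 0.00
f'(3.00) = 18.00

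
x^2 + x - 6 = (x - 2)*(x + 3)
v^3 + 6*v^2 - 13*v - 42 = (v - 3)*(v + 2)*(v + 7)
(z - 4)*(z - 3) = z^2 - 7*z + 12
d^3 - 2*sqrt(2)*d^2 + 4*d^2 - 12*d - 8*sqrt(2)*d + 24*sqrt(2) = (d - 2)*(d + 6)*(d - 2*sqrt(2))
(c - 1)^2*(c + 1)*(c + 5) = c^4 + 4*c^3 - 6*c^2 - 4*c + 5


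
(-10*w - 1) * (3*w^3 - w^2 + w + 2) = -30*w^4 + 7*w^3 - 9*w^2 - 21*w - 2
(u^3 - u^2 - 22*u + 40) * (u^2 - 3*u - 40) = u^5 - 4*u^4 - 59*u^3 + 146*u^2 + 760*u - 1600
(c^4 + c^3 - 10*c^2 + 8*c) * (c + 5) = c^5 + 6*c^4 - 5*c^3 - 42*c^2 + 40*c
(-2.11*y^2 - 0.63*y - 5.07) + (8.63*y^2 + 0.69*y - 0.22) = 6.52*y^2 + 0.0599999999999999*y - 5.29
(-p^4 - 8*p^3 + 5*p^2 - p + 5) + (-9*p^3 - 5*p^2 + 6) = -p^4 - 17*p^3 - p + 11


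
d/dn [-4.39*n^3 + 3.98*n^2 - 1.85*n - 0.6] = -13.17*n^2 + 7.96*n - 1.85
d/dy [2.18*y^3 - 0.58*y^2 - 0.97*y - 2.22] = 6.54*y^2 - 1.16*y - 0.97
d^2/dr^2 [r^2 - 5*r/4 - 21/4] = 2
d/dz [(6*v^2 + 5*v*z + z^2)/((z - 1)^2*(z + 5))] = ((5*v + 2*z)*(z - 1)*(z + 5) - (z - 1)*(6*v^2 + 5*v*z + z^2) - 2*(z + 5)*(6*v^2 + 5*v*z + z^2))/((z - 1)^3*(z + 5)^2)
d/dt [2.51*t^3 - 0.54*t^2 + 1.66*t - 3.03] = 7.53*t^2 - 1.08*t + 1.66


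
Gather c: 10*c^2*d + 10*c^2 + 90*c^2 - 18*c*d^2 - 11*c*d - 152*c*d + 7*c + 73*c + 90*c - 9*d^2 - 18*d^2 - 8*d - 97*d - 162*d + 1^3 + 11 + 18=c^2*(10*d + 100) + c*(-18*d^2 - 163*d + 170) - 27*d^2 - 267*d + 30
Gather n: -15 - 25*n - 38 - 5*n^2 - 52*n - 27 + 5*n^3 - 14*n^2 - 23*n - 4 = 5*n^3 - 19*n^2 - 100*n - 84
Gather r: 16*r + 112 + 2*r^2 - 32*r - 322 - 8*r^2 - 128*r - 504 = -6*r^2 - 144*r - 714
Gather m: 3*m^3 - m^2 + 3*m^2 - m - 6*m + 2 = 3*m^3 + 2*m^2 - 7*m + 2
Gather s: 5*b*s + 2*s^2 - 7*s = 2*s^2 + s*(5*b - 7)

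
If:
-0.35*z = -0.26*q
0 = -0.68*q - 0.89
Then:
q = -1.31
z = -0.97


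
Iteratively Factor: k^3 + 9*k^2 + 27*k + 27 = (k + 3)*(k^2 + 6*k + 9) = (k + 3)^2*(k + 3)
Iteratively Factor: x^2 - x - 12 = (x + 3)*(x - 4)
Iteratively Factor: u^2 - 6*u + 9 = (u - 3)*(u - 3)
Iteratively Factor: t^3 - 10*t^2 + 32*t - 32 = (t - 4)*(t^2 - 6*t + 8) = (t - 4)*(t - 2)*(t - 4)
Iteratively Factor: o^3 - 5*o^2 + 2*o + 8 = (o - 4)*(o^2 - o - 2) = (o - 4)*(o + 1)*(o - 2)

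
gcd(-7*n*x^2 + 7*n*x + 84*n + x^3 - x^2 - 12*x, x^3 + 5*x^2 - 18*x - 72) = x^2 - x - 12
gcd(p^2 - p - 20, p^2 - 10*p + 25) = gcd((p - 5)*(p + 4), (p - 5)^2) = p - 5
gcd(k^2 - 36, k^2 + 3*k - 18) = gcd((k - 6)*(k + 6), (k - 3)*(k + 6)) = k + 6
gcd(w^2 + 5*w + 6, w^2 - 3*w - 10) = w + 2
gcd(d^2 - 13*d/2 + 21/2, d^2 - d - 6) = d - 3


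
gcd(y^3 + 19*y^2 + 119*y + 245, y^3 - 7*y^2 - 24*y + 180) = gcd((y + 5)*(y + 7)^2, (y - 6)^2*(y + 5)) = y + 5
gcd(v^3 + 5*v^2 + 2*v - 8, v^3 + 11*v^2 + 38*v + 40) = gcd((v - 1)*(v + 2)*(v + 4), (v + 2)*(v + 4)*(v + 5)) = v^2 + 6*v + 8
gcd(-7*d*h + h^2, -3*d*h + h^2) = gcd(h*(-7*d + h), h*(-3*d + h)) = h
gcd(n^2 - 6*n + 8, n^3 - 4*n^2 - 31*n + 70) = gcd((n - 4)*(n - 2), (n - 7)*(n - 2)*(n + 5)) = n - 2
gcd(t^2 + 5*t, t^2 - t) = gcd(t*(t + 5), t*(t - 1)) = t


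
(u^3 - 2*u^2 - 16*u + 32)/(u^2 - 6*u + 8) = u + 4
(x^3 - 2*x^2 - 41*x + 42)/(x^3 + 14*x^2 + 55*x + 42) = (x^2 - 8*x + 7)/(x^2 + 8*x + 7)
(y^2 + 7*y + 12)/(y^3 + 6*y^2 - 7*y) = (y^2 + 7*y + 12)/(y*(y^2 + 6*y - 7))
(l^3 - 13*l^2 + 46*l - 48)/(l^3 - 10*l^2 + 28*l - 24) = (l^2 - 11*l + 24)/(l^2 - 8*l + 12)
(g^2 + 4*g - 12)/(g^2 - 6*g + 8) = (g + 6)/(g - 4)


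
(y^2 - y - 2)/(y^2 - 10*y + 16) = (y + 1)/(y - 8)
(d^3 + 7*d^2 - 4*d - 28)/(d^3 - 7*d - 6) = (d^2 + 5*d - 14)/(d^2 - 2*d - 3)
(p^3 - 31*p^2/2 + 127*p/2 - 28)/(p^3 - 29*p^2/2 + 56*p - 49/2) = (p - 8)/(p - 7)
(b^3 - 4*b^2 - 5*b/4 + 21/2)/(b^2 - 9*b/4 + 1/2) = (4*b^2 - 8*b - 21)/(4*b - 1)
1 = 1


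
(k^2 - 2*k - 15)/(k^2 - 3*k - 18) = (k - 5)/(k - 6)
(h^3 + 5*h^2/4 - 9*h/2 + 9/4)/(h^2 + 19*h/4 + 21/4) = (4*h^2 - 7*h + 3)/(4*h + 7)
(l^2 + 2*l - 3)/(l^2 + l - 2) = (l + 3)/(l + 2)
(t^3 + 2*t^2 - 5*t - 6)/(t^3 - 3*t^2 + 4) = (t + 3)/(t - 2)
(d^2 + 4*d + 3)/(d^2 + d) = (d + 3)/d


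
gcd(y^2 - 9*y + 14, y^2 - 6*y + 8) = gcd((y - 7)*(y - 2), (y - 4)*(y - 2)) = y - 2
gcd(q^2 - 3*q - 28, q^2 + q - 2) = 1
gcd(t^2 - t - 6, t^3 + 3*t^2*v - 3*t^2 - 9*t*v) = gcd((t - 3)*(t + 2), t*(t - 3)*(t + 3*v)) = t - 3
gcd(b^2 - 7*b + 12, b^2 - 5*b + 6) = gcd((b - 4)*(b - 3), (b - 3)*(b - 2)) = b - 3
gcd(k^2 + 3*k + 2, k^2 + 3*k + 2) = k^2 + 3*k + 2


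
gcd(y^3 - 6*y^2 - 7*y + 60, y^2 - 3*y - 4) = y - 4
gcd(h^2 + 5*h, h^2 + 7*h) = h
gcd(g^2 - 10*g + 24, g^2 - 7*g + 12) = g - 4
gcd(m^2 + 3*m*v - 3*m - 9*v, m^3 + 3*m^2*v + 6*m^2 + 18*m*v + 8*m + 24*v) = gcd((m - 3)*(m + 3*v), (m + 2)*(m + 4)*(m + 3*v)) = m + 3*v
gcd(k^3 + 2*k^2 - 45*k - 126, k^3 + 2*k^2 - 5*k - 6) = k + 3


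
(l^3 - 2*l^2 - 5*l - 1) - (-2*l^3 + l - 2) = 3*l^3 - 2*l^2 - 6*l + 1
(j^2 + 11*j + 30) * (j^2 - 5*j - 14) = j^4 + 6*j^3 - 39*j^2 - 304*j - 420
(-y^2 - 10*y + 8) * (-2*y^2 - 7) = 2*y^4 + 20*y^3 - 9*y^2 + 70*y - 56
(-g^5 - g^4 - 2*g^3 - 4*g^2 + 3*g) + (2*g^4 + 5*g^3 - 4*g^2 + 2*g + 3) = -g^5 + g^4 + 3*g^3 - 8*g^2 + 5*g + 3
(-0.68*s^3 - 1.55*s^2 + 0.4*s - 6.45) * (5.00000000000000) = -3.4*s^3 - 7.75*s^2 + 2.0*s - 32.25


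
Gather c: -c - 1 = -c - 1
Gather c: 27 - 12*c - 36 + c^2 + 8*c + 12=c^2 - 4*c + 3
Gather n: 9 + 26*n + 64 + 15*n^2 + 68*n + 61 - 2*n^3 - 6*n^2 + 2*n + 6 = -2*n^3 + 9*n^2 + 96*n + 140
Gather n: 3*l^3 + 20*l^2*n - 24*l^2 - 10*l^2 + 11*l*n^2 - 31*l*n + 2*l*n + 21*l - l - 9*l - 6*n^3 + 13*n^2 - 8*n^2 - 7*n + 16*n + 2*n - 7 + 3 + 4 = 3*l^3 - 34*l^2 + 11*l - 6*n^3 + n^2*(11*l + 5) + n*(20*l^2 - 29*l + 11)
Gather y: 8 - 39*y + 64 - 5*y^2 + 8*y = -5*y^2 - 31*y + 72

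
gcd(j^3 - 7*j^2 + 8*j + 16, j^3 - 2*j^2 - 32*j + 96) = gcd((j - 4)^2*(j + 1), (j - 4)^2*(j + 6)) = j^2 - 8*j + 16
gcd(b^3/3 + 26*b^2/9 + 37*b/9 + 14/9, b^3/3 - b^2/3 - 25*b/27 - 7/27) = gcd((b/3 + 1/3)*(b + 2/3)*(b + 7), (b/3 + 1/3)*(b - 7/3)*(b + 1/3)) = b + 1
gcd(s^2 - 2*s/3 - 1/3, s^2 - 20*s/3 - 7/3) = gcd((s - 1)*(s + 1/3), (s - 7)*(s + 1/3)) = s + 1/3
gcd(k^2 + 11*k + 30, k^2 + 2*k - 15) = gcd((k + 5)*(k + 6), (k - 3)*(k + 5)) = k + 5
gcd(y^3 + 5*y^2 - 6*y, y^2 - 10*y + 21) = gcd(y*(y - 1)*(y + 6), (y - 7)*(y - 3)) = 1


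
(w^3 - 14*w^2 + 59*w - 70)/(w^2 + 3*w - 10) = (w^2 - 12*w + 35)/(w + 5)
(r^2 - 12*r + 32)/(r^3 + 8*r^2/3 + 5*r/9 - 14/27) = 27*(r^2 - 12*r + 32)/(27*r^3 + 72*r^2 + 15*r - 14)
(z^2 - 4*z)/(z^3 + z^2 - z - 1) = z*(z - 4)/(z^3 + z^2 - z - 1)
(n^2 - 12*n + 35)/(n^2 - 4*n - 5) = (n - 7)/(n + 1)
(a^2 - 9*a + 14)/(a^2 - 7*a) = (a - 2)/a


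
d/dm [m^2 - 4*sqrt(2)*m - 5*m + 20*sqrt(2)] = 2*m - 4*sqrt(2) - 5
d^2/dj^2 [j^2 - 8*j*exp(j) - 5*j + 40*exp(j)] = -8*j*exp(j) + 24*exp(j) + 2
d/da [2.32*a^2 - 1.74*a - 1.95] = 4.64*a - 1.74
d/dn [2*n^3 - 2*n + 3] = 6*n^2 - 2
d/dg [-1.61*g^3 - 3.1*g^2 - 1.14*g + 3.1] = -4.83*g^2 - 6.2*g - 1.14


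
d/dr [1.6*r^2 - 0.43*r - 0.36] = 3.2*r - 0.43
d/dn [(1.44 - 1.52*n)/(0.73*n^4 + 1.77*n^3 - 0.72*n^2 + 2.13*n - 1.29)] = (3.3288*n^4 + 1.176*n^3 - 8.7408*n^2 + 2.0736*n - 1.1064)/(0.5329*n^8 + 2.5842*n^7 + 2.0817*n^6 + 0.561*n^5 + 6.1752*n^4 - 7.6338*n^3 + 6.3945*n^2 - 5.4954*n + 1.6641)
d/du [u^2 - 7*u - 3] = 2*u - 7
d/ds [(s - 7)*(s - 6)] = 2*s - 13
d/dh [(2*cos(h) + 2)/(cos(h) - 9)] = 20*sin(h)/(cos(h) - 9)^2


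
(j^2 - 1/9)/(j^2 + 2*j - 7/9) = (3*j + 1)/(3*j + 7)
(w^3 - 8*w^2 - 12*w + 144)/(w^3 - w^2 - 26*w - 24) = (w - 6)/(w + 1)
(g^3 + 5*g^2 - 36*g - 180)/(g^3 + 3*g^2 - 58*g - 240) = (g - 6)/(g - 8)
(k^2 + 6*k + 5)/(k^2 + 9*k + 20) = (k + 1)/(k + 4)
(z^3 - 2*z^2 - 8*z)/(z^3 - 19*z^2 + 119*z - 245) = z*(z^2 - 2*z - 8)/(z^3 - 19*z^2 + 119*z - 245)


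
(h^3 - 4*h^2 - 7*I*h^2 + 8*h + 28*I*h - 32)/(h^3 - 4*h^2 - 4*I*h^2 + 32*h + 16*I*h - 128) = (h + I)/(h + 4*I)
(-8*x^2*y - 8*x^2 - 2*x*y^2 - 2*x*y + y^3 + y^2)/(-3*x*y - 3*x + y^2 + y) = (8*x^2 + 2*x*y - y^2)/(3*x - y)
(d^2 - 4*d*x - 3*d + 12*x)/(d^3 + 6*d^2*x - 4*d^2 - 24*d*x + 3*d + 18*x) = (d - 4*x)/(d^2 + 6*d*x - d - 6*x)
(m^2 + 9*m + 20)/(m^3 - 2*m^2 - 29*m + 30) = (m + 4)/(m^2 - 7*m + 6)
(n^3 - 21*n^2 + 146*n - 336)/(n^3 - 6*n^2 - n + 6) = (n^2 - 15*n + 56)/(n^2 - 1)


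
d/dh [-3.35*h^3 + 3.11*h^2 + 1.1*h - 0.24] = -10.05*h^2 + 6.22*h + 1.1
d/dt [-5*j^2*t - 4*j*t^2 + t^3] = -5*j^2 - 8*j*t + 3*t^2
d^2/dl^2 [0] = 0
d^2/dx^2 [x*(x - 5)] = 2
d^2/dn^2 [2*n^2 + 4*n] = 4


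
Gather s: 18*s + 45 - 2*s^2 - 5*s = -2*s^2 + 13*s + 45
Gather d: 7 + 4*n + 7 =4*n + 14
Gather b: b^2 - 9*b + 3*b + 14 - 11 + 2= b^2 - 6*b + 5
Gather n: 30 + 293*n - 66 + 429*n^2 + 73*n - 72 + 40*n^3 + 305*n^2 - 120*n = 40*n^3 + 734*n^2 + 246*n - 108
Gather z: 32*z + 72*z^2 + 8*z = 72*z^2 + 40*z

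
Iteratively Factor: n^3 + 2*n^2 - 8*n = (n - 2)*(n^2 + 4*n) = n*(n - 2)*(n + 4)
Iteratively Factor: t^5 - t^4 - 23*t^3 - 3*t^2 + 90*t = (t - 2)*(t^4 + t^3 - 21*t^2 - 45*t) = t*(t - 2)*(t^3 + t^2 - 21*t - 45) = t*(t - 2)*(t + 3)*(t^2 - 2*t - 15) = t*(t - 2)*(t + 3)^2*(t - 5)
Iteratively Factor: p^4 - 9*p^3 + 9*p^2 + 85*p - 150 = (p - 5)*(p^3 - 4*p^2 - 11*p + 30) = (p - 5)^2*(p^2 + p - 6) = (p - 5)^2*(p + 3)*(p - 2)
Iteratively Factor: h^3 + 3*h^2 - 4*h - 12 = (h + 2)*(h^2 + h - 6) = (h - 2)*(h + 2)*(h + 3)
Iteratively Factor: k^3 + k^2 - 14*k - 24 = (k - 4)*(k^2 + 5*k + 6) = (k - 4)*(k + 3)*(k + 2)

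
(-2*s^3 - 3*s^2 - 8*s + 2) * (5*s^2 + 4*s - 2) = -10*s^5 - 23*s^4 - 48*s^3 - 16*s^2 + 24*s - 4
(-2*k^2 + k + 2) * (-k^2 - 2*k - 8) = 2*k^4 + 3*k^3 + 12*k^2 - 12*k - 16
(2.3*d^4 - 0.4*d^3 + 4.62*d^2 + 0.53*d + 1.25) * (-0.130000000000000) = -0.299*d^4 + 0.052*d^3 - 0.6006*d^2 - 0.0689*d - 0.1625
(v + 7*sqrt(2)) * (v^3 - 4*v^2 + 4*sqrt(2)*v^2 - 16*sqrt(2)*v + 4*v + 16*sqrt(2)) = v^4 - 4*v^3 + 11*sqrt(2)*v^3 - 44*sqrt(2)*v^2 + 60*v^2 - 224*v + 44*sqrt(2)*v + 224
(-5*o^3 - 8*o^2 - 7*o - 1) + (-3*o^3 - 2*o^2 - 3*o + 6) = -8*o^3 - 10*o^2 - 10*o + 5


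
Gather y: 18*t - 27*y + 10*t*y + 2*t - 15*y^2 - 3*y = 20*t - 15*y^2 + y*(10*t - 30)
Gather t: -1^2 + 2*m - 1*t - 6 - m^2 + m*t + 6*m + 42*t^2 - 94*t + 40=-m^2 + 8*m + 42*t^2 + t*(m - 95) + 33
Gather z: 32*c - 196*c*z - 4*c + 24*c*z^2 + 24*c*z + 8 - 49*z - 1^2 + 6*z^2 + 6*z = 28*c + z^2*(24*c + 6) + z*(-172*c - 43) + 7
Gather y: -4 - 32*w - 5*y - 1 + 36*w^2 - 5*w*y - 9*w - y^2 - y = 36*w^2 - 41*w - y^2 + y*(-5*w - 6) - 5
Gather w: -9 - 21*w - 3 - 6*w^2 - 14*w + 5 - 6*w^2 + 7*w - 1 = -12*w^2 - 28*w - 8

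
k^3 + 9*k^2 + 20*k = k*(k + 4)*(k + 5)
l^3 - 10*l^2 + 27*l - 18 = (l - 6)*(l - 3)*(l - 1)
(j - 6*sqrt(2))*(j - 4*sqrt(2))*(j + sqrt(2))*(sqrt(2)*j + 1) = sqrt(2)*j^4 - 17*j^3 + 19*sqrt(2)*j^2 + 124*j + 48*sqrt(2)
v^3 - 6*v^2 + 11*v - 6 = (v - 3)*(v - 2)*(v - 1)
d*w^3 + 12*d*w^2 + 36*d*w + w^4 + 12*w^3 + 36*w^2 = w*(d + w)*(w + 6)^2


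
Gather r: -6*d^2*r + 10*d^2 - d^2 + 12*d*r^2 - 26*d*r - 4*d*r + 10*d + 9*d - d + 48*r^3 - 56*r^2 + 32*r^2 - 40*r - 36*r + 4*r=9*d^2 + 18*d + 48*r^3 + r^2*(12*d - 24) + r*(-6*d^2 - 30*d - 72)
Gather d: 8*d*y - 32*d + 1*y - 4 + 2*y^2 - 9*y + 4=d*(8*y - 32) + 2*y^2 - 8*y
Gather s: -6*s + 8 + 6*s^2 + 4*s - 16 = 6*s^2 - 2*s - 8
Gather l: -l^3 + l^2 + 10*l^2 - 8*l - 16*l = -l^3 + 11*l^2 - 24*l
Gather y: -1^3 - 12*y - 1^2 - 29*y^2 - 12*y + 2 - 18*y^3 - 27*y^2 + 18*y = -18*y^3 - 56*y^2 - 6*y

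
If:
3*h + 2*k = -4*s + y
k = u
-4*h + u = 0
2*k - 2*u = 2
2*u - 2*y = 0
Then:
No Solution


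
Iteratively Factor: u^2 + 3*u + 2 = (u + 1)*(u + 2)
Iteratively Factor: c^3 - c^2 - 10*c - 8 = (c + 2)*(c^2 - 3*c - 4) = (c - 4)*(c + 2)*(c + 1)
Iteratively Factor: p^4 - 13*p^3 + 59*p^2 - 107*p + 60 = (p - 5)*(p^3 - 8*p^2 + 19*p - 12) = (p - 5)*(p - 1)*(p^2 - 7*p + 12) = (p - 5)*(p - 3)*(p - 1)*(p - 4)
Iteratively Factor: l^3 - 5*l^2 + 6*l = (l - 3)*(l^2 - 2*l) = (l - 3)*(l - 2)*(l)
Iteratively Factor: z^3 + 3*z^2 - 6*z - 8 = (z - 2)*(z^2 + 5*z + 4) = (z - 2)*(z + 4)*(z + 1)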